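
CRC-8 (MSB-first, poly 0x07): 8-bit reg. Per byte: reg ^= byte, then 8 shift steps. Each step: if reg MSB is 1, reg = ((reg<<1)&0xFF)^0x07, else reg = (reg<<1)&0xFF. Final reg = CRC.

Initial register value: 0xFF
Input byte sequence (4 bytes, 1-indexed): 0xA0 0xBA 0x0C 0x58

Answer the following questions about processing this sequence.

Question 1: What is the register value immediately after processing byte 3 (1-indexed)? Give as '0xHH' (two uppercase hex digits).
Answer: 0x8A

Derivation:
After byte 1 (0xA0): reg=0x9A
After byte 2 (0xBA): reg=0xE0
After byte 3 (0x0C): reg=0x8A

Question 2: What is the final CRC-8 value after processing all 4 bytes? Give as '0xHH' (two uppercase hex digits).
After byte 1 (0xA0): reg=0x9A
After byte 2 (0xBA): reg=0xE0
After byte 3 (0x0C): reg=0x8A
After byte 4 (0x58): reg=0x30

Answer: 0x30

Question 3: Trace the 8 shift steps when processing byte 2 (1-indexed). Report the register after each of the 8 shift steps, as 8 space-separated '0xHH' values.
After byte 1 (0xA0): reg=0x9A
Register before byte 2: 0x9A
After XOR with byte 0xBA: 0x20

Answer: 0x40 0x80 0x07 0x0E 0x1C 0x38 0x70 0xE0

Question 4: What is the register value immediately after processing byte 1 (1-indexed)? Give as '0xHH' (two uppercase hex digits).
Answer: 0x9A

Derivation:
After byte 1 (0xA0): reg=0x9A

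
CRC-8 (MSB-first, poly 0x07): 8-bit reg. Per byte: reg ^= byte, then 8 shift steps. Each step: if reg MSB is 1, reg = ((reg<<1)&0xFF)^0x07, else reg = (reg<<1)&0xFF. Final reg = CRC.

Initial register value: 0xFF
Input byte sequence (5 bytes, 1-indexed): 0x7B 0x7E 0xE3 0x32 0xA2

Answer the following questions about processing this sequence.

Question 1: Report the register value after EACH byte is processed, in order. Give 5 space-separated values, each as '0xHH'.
0x95 0x9F 0x73 0xC0 0x29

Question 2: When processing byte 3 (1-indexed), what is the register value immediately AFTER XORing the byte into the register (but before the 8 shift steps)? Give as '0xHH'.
Answer: 0x7C

Derivation:
Register before byte 3: 0x9F
Byte 3: 0xE3
0x9F XOR 0xE3 = 0x7C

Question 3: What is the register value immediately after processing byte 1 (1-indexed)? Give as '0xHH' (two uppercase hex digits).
Answer: 0x95

Derivation:
After byte 1 (0x7B): reg=0x95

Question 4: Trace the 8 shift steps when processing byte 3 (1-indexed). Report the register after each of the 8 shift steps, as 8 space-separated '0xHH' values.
Answer: 0xF8 0xF7 0xE9 0xD5 0xAD 0x5D 0xBA 0x73

Derivation:
After byte 1 (0x7B): reg=0x95
After byte 2 (0x7E): reg=0x9F
Register before byte 3: 0x9F
After XOR with byte 0xE3: 0x7C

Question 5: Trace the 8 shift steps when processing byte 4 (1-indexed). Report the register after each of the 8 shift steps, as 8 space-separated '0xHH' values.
After byte 1 (0x7B): reg=0x95
After byte 2 (0x7E): reg=0x9F
After byte 3 (0xE3): reg=0x73
Register before byte 4: 0x73
After XOR with byte 0x32: 0x41

Answer: 0x82 0x03 0x06 0x0C 0x18 0x30 0x60 0xC0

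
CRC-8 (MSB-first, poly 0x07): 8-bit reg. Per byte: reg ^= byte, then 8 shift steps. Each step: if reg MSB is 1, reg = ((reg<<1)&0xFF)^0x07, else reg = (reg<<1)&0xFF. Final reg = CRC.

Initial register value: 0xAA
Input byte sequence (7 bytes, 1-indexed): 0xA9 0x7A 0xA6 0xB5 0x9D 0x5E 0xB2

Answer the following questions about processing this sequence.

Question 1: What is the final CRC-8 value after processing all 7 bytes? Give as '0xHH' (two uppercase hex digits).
After byte 1 (0xA9): reg=0x09
After byte 2 (0x7A): reg=0x5E
After byte 3 (0xA6): reg=0xE6
After byte 4 (0xB5): reg=0xBE
After byte 5 (0x9D): reg=0xE9
After byte 6 (0x5E): reg=0x0C
After byte 7 (0xB2): reg=0x33

Answer: 0x33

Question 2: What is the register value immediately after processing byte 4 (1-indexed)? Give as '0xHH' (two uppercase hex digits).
Answer: 0xBE

Derivation:
After byte 1 (0xA9): reg=0x09
After byte 2 (0x7A): reg=0x5E
After byte 3 (0xA6): reg=0xE6
After byte 4 (0xB5): reg=0xBE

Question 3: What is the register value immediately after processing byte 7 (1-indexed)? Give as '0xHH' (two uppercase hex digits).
After byte 1 (0xA9): reg=0x09
After byte 2 (0x7A): reg=0x5E
After byte 3 (0xA6): reg=0xE6
After byte 4 (0xB5): reg=0xBE
After byte 5 (0x9D): reg=0xE9
After byte 6 (0x5E): reg=0x0C
After byte 7 (0xB2): reg=0x33

Answer: 0x33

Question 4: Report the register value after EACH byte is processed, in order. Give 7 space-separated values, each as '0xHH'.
0x09 0x5E 0xE6 0xBE 0xE9 0x0C 0x33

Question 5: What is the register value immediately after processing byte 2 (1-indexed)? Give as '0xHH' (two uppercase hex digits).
After byte 1 (0xA9): reg=0x09
After byte 2 (0x7A): reg=0x5E

Answer: 0x5E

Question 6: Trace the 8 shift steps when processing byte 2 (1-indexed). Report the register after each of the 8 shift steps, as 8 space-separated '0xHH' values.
After byte 1 (0xA9): reg=0x09
Register before byte 2: 0x09
After XOR with byte 0x7A: 0x73

Answer: 0xE6 0xCB 0x91 0x25 0x4A 0x94 0x2F 0x5E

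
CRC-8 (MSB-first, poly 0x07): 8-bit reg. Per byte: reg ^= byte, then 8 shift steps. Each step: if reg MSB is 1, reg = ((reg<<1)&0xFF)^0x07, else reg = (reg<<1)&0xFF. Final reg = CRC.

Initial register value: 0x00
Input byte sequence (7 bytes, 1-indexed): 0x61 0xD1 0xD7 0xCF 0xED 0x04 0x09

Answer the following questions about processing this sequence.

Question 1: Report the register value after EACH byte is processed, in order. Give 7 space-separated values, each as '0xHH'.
0x20 0xD9 0x2A 0xB5 0x8F 0xB8 0x1E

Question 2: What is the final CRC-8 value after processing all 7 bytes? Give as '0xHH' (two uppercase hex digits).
After byte 1 (0x61): reg=0x20
After byte 2 (0xD1): reg=0xD9
After byte 3 (0xD7): reg=0x2A
After byte 4 (0xCF): reg=0xB5
After byte 5 (0xED): reg=0x8F
After byte 6 (0x04): reg=0xB8
After byte 7 (0x09): reg=0x1E

Answer: 0x1E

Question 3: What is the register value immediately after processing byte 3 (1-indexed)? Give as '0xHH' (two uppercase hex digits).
After byte 1 (0x61): reg=0x20
After byte 2 (0xD1): reg=0xD9
After byte 3 (0xD7): reg=0x2A

Answer: 0x2A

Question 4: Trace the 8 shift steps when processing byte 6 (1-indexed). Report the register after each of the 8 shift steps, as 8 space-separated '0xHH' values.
After byte 1 (0x61): reg=0x20
After byte 2 (0xD1): reg=0xD9
After byte 3 (0xD7): reg=0x2A
After byte 4 (0xCF): reg=0xB5
After byte 5 (0xED): reg=0x8F
Register before byte 6: 0x8F
After XOR with byte 0x04: 0x8B

Answer: 0x11 0x22 0x44 0x88 0x17 0x2E 0x5C 0xB8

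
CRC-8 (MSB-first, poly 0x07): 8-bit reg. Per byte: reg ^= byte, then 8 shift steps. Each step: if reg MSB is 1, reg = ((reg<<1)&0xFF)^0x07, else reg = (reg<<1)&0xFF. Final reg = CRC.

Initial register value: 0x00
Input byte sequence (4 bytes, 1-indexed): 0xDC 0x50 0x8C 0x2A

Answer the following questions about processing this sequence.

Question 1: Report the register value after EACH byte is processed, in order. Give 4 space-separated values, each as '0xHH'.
0x1A 0xF1 0x74 0x9D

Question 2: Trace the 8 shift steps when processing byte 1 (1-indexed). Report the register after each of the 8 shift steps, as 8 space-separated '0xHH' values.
Answer: 0xBF 0x79 0xF2 0xE3 0xC1 0x85 0x0D 0x1A

Derivation:
Register before byte 1: 0x00
After XOR with byte 0xDC: 0xDC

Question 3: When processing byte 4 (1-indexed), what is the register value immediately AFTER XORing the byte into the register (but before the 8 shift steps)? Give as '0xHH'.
Register before byte 4: 0x74
Byte 4: 0x2A
0x74 XOR 0x2A = 0x5E

Answer: 0x5E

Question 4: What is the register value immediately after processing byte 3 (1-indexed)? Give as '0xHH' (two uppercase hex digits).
After byte 1 (0xDC): reg=0x1A
After byte 2 (0x50): reg=0xF1
After byte 3 (0x8C): reg=0x74

Answer: 0x74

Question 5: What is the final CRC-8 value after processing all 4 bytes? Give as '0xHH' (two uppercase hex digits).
Answer: 0x9D

Derivation:
After byte 1 (0xDC): reg=0x1A
After byte 2 (0x50): reg=0xF1
After byte 3 (0x8C): reg=0x74
After byte 4 (0x2A): reg=0x9D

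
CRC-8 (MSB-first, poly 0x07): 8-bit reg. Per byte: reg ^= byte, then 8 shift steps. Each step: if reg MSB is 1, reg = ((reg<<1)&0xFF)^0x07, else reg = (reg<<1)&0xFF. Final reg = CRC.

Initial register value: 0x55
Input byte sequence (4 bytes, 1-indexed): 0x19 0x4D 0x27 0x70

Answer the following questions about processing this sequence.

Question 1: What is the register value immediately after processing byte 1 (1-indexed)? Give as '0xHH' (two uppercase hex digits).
Answer: 0xE3

Derivation:
After byte 1 (0x19): reg=0xE3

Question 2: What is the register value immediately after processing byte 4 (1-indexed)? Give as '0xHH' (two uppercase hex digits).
Answer: 0xF6

Derivation:
After byte 1 (0x19): reg=0xE3
After byte 2 (0x4D): reg=0x43
After byte 3 (0x27): reg=0x3B
After byte 4 (0x70): reg=0xF6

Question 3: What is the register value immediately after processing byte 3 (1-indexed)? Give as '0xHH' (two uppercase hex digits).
After byte 1 (0x19): reg=0xE3
After byte 2 (0x4D): reg=0x43
After byte 3 (0x27): reg=0x3B

Answer: 0x3B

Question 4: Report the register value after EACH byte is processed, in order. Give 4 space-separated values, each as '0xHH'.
0xE3 0x43 0x3B 0xF6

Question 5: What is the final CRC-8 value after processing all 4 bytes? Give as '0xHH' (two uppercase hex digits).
After byte 1 (0x19): reg=0xE3
After byte 2 (0x4D): reg=0x43
After byte 3 (0x27): reg=0x3B
After byte 4 (0x70): reg=0xF6

Answer: 0xF6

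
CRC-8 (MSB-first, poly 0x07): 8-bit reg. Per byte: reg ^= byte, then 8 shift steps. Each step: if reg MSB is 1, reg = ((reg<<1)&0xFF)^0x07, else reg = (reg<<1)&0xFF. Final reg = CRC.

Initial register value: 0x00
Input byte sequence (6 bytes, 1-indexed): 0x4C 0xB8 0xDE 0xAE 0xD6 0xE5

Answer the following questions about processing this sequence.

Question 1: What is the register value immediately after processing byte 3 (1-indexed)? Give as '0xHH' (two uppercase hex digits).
After byte 1 (0x4C): reg=0xE3
After byte 2 (0xB8): reg=0x86
After byte 3 (0xDE): reg=0x8F

Answer: 0x8F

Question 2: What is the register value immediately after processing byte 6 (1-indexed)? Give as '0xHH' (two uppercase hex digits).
Answer: 0x59

Derivation:
After byte 1 (0x4C): reg=0xE3
After byte 2 (0xB8): reg=0x86
After byte 3 (0xDE): reg=0x8F
After byte 4 (0xAE): reg=0xE7
After byte 5 (0xD6): reg=0x97
After byte 6 (0xE5): reg=0x59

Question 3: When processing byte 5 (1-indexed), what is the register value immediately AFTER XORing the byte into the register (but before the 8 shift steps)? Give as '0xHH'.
Answer: 0x31

Derivation:
Register before byte 5: 0xE7
Byte 5: 0xD6
0xE7 XOR 0xD6 = 0x31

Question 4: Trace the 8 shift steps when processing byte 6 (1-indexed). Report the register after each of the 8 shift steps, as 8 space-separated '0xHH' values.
Answer: 0xE4 0xCF 0x99 0x35 0x6A 0xD4 0xAF 0x59

Derivation:
After byte 1 (0x4C): reg=0xE3
After byte 2 (0xB8): reg=0x86
After byte 3 (0xDE): reg=0x8F
After byte 4 (0xAE): reg=0xE7
After byte 5 (0xD6): reg=0x97
Register before byte 6: 0x97
After XOR with byte 0xE5: 0x72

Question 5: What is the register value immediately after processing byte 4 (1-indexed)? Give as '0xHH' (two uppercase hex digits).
After byte 1 (0x4C): reg=0xE3
After byte 2 (0xB8): reg=0x86
After byte 3 (0xDE): reg=0x8F
After byte 4 (0xAE): reg=0xE7

Answer: 0xE7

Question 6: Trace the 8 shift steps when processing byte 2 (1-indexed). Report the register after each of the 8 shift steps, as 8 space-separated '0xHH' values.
Answer: 0xB6 0x6B 0xD6 0xAB 0x51 0xA2 0x43 0x86

Derivation:
After byte 1 (0x4C): reg=0xE3
Register before byte 2: 0xE3
After XOR with byte 0xB8: 0x5B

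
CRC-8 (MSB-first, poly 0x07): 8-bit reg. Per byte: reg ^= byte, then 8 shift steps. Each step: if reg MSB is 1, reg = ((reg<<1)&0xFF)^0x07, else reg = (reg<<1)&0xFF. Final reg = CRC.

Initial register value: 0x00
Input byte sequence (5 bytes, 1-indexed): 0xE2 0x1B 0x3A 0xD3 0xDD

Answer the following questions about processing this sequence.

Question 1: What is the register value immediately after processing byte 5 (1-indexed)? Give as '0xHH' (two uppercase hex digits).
After byte 1 (0xE2): reg=0xA0
After byte 2 (0x1B): reg=0x28
After byte 3 (0x3A): reg=0x7E
After byte 4 (0xD3): reg=0x4A
After byte 5 (0xDD): reg=0xEC

Answer: 0xEC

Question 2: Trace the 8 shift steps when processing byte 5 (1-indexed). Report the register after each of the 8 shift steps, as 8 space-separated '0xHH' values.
Answer: 0x29 0x52 0xA4 0x4F 0x9E 0x3B 0x76 0xEC

Derivation:
After byte 1 (0xE2): reg=0xA0
After byte 2 (0x1B): reg=0x28
After byte 3 (0x3A): reg=0x7E
After byte 4 (0xD3): reg=0x4A
Register before byte 5: 0x4A
After XOR with byte 0xDD: 0x97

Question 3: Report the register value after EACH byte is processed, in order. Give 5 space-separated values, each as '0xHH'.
0xA0 0x28 0x7E 0x4A 0xEC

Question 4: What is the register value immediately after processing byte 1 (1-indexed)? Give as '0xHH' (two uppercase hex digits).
After byte 1 (0xE2): reg=0xA0

Answer: 0xA0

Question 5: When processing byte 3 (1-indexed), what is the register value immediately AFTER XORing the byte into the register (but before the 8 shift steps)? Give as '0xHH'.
Answer: 0x12

Derivation:
Register before byte 3: 0x28
Byte 3: 0x3A
0x28 XOR 0x3A = 0x12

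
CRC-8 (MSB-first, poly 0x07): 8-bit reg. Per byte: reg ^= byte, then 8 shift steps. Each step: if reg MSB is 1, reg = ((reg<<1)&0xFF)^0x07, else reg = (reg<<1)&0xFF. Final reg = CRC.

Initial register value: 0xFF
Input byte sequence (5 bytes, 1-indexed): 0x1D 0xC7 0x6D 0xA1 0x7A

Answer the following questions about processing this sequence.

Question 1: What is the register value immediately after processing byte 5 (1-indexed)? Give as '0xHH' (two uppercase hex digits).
After byte 1 (0x1D): reg=0xA0
After byte 2 (0xC7): reg=0x32
After byte 3 (0x6D): reg=0x9A
After byte 4 (0xA1): reg=0xA1
After byte 5 (0x7A): reg=0x0F

Answer: 0x0F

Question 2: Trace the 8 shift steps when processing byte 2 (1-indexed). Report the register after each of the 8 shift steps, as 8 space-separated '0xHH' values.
Answer: 0xCE 0x9B 0x31 0x62 0xC4 0x8F 0x19 0x32

Derivation:
After byte 1 (0x1D): reg=0xA0
Register before byte 2: 0xA0
After XOR with byte 0xC7: 0x67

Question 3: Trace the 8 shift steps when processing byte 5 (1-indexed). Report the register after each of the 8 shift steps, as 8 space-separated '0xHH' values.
After byte 1 (0x1D): reg=0xA0
After byte 2 (0xC7): reg=0x32
After byte 3 (0x6D): reg=0x9A
After byte 4 (0xA1): reg=0xA1
Register before byte 5: 0xA1
After XOR with byte 0x7A: 0xDB

Answer: 0xB1 0x65 0xCA 0x93 0x21 0x42 0x84 0x0F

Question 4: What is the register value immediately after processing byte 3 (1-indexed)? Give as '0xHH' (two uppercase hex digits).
After byte 1 (0x1D): reg=0xA0
After byte 2 (0xC7): reg=0x32
After byte 3 (0x6D): reg=0x9A

Answer: 0x9A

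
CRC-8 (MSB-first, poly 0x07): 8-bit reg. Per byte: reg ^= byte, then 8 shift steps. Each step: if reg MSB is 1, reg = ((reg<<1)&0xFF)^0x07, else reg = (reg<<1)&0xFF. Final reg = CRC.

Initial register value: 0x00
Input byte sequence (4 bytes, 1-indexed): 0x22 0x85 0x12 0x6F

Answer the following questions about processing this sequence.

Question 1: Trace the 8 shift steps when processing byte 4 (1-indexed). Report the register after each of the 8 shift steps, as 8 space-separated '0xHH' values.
After byte 1 (0x22): reg=0xEE
After byte 2 (0x85): reg=0x16
After byte 3 (0x12): reg=0x1C
Register before byte 4: 0x1C
After XOR with byte 0x6F: 0x73

Answer: 0xE6 0xCB 0x91 0x25 0x4A 0x94 0x2F 0x5E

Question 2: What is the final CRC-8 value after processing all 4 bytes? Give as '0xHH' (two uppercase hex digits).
Answer: 0x5E

Derivation:
After byte 1 (0x22): reg=0xEE
After byte 2 (0x85): reg=0x16
After byte 3 (0x12): reg=0x1C
After byte 4 (0x6F): reg=0x5E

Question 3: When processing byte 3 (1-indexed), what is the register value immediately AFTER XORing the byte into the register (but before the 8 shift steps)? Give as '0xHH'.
Answer: 0x04

Derivation:
Register before byte 3: 0x16
Byte 3: 0x12
0x16 XOR 0x12 = 0x04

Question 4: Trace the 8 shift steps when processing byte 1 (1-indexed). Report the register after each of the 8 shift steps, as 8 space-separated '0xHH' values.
Register before byte 1: 0x00
After XOR with byte 0x22: 0x22

Answer: 0x44 0x88 0x17 0x2E 0x5C 0xB8 0x77 0xEE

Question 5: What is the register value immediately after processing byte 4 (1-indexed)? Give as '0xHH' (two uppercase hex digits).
After byte 1 (0x22): reg=0xEE
After byte 2 (0x85): reg=0x16
After byte 3 (0x12): reg=0x1C
After byte 4 (0x6F): reg=0x5E

Answer: 0x5E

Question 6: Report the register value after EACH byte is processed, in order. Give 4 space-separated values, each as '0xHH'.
0xEE 0x16 0x1C 0x5E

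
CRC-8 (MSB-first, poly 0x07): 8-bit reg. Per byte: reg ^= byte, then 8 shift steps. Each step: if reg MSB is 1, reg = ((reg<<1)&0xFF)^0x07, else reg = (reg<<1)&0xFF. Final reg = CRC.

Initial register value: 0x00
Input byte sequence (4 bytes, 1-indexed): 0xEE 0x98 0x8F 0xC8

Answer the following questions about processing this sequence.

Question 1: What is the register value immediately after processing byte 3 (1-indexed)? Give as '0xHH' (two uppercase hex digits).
After byte 1 (0xEE): reg=0x84
After byte 2 (0x98): reg=0x54
After byte 3 (0x8F): reg=0x0F

Answer: 0x0F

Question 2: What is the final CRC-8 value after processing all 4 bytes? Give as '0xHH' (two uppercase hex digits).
After byte 1 (0xEE): reg=0x84
After byte 2 (0x98): reg=0x54
After byte 3 (0x8F): reg=0x0F
After byte 4 (0xC8): reg=0x5B

Answer: 0x5B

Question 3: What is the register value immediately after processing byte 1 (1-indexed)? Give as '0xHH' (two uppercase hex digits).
Answer: 0x84

Derivation:
After byte 1 (0xEE): reg=0x84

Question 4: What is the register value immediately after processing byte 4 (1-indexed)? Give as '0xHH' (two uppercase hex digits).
Answer: 0x5B

Derivation:
After byte 1 (0xEE): reg=0x84
After byte 2 (0x98): reg=0x54
After byte 3 (0x8F): reg=0x0F
After byte 4 (0xC8): reg=0x5B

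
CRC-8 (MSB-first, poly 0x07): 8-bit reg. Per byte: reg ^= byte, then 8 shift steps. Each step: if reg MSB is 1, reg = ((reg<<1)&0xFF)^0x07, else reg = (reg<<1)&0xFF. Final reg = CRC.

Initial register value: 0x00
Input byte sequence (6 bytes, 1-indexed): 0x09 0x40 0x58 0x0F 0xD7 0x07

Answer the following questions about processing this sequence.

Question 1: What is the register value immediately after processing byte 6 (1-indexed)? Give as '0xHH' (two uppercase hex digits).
After byte 1 (0x09): reg=0x3F
After byte 2 (0x40): reg=0x7A
After byte 3 (0x58): reg=0xEE
After byte 4 (0x0F): reg=0xA9
After byte 5 (0xD7): reg=0x7D
After byte 6 (0x07): reg=0x61

Answer: 0x61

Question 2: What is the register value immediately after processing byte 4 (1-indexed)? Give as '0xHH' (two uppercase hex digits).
Answer: 0xA9

Derivation:
After byte 1 (0x09): reg=0x3F
After byte 2 (0x40): reg=0x7A
After byte 3 (0x58): reg=0xEE
After byte 4 (0x0F): reg=0xA9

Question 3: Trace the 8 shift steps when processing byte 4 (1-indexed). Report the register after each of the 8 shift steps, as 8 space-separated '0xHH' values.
After byte 1 (0x09): reg=0x3F
After byte 2 (0x40): reg=0x7A
After byte 3 (0x58): reg=0xEE
Register before byte 4: 0xEE
After XOR with byte 0x0F: 0xE1

Answer: 0xC5 0x8D 0x1D 0x3A 0x74 0xE8 0xD7 0xA9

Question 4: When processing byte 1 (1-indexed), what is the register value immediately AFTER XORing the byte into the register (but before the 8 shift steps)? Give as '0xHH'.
Answer: 0x09

Derivation:
Register before byte 1: 0x00
Byte 1: 0x09
0x00 XOR 0x09 = 0x09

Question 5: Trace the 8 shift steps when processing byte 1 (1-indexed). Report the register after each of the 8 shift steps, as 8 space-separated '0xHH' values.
Register before byte 1: 0x00
After XOR with byte 0x09: 0x09

Answer: 0x12 0x24 0x48 0x90 0x27 0x4E 0x9C 0x3F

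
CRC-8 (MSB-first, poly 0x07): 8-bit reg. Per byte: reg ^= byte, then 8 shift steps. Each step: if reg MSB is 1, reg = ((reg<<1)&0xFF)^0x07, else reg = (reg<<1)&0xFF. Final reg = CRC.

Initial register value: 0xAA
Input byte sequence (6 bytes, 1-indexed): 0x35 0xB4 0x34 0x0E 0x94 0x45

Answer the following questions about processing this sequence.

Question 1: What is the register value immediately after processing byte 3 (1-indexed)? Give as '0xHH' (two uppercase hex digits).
Answer: 0x79

Derivation:
After byte 1 (0x35): reg=0xD4
After byte 2 (0xB4): reg=0x27
After byte 3 (0x34): reg=0x79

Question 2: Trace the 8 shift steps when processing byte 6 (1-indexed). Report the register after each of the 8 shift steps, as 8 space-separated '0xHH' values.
After byte 1 (0x35): reg=0xD4
After byte 2 (0xB4): reg=0x27
After byte 3 (0x34): reg=0x79
After byte 4 (0x0E): reg=0x42
After byte 5 (0x94): reg=0x2C
Register before byte 6: 0x2C
After XOR with byte 0x45: 0x69

Answer: 0xD2 0xA3 0x41 0x82 0x03 0x06 0x0C 0x18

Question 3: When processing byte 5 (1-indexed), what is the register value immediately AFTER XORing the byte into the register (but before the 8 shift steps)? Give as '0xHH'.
Answer: 0xD6

Derivation:
Register before byte 5: 0x42
Byte 5: 0x94
0x42 XOR 0x94 = 0xD6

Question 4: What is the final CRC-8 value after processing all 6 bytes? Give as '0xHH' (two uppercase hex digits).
Answer: 0x18

Derivation:
After byte 1 (0x35): reg=0xD4
After byte 2 (0xB4): reg=0x27
After byte 3 (0x34): reg=0x79
After byte 4 (0x0E): reg=0x42
After byte 5 (0x94): reg=0x2C
After byte 6 (0x45): reg=0x18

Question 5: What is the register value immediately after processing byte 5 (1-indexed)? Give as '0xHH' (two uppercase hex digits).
Answer: 0x2C

Derivation:
After byte 1 (0x35): reg=0xD4
After byte 2 (0xB4): reg=0x27
After byte 3 (0x34): reg=0x79
After byte 4 (0x0E): reg=0x42
After byte 5 (0x94): reg=0x2C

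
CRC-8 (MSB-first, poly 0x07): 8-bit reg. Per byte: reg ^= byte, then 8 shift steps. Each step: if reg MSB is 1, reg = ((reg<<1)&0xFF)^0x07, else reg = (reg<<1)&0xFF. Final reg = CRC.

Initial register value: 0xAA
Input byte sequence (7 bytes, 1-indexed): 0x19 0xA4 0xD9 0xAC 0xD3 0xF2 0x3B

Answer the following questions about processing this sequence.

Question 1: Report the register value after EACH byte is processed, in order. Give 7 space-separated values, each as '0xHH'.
0x10 0x05 0x1A 0x0B 0x06 0xC2 0xE1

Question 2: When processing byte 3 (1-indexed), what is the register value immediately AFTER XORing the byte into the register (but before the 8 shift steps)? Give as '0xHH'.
Answer: 0xDC

Derivation:
Register before byte 3: 0x05
Byte 3: 0xD9
0x05 XOR 0xD9 = 0xDC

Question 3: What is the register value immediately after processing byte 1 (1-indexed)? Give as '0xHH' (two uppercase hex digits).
After byte 1 (0x19): reg=0x10

Answer: 0x10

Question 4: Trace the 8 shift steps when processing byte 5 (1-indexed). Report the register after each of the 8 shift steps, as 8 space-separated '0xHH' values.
Answer: 0xB7 0x69 0xD2 0xA3 0x41 0x82 0x03 0x06

Derivation:
After byte 1 (0x19): reg=0x10
After byte 2 (0xA4): reg=0x05
After byte 3 (0xD9): reg=0x1A
After byte 4 (0xAC): reg=0x0B
Register before byte 5: 0x0B
After XOR with byte 0xD3: 0xD8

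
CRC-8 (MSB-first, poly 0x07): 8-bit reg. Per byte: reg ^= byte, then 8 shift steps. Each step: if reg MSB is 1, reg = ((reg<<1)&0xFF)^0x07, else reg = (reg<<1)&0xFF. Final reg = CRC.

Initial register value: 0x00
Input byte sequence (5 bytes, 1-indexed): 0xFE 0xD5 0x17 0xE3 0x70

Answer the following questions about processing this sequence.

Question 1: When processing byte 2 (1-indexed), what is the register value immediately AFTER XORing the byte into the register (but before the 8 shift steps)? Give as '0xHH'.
Register before byte 2: 0xF4
Byte 2: 0xD5
0xF4 XOR 0xD5 = 0x21

Answer: 0x21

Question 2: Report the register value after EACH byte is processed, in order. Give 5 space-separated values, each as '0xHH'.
0xF4 0xE7 0xDE 0xB3 0x47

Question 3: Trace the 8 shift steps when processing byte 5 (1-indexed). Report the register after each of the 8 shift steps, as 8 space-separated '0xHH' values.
Answer: 0x81 0x05 0x0A 0x14 0x28 0x50 0xA0 0x47

Derivation:
After byte 1 (0xFE): reg=0xF4
After byte 2 (0xD5): reg=0xE7
After byte 3 (0x17): reg=0xDE
After byte 4 (0xE3): reg=0xB3
Register before byte 5: 0xB3
After XOR with byte 0x70: 0xC3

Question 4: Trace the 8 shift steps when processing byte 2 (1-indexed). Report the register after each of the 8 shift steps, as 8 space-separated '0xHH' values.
After byte 1 (0xFE): reg=0xF4
Register before byte 2: 0xF4
After XOR with byte 0xD5: 0x21

Answer: 0x42 0x84 0x0F 0x1E 0x3C 0x78 0xF0 0xE7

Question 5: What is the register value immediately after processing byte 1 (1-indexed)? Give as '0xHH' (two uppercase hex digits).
After byte 1 (0xFE): reg=0xF4

Answer: 0xF4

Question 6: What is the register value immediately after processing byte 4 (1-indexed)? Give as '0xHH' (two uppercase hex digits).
After byte 1 (0xFE): reg=0xF4
After byte 2 (0xD5): reg=0xE7
After byte 3 (0x17): reg=0xDE
After byte 4 (0xE3): reg=0xB3

Answer: 0xB3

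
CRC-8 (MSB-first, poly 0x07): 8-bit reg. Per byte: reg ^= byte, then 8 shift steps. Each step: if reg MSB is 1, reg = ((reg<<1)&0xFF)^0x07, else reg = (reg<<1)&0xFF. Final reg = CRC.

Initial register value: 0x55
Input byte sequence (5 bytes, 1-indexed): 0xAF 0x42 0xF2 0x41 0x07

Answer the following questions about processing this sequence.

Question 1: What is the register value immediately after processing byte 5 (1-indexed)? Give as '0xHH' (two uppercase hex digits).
After byte 1 (0xAF): reg=0xE8
After byte 2 (0x42): reg=0x5F
After byte 3 (0xF2): reg=0x4A
After byte 4 (0x41): reg=0x31
After byte 5 (0x07): reg=0x82

Answer: 0x82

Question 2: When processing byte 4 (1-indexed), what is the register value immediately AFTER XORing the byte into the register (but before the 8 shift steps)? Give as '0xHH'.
Register before byte 4: 0x4A
Byte 4: 0x41
0x4A XOR 0x41 = 0x0B

Answer: 0x0B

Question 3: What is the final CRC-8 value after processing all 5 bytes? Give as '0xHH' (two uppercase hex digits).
After byte 1 (0xAF): reg=0xE8
After byte 2 (0x42): reg=0x5F
After byte 3 (0xF2): reg=0x4A
After byte 4 (0x41): reg=0x31
After byte 5 (0x07): reg=0x82

Answer: 0x82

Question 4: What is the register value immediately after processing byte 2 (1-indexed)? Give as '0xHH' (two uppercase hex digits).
After byte 1 (0xAF): reg=0xE8
After byte 2 (0x42): reg=0x5F

Answer: 0x5F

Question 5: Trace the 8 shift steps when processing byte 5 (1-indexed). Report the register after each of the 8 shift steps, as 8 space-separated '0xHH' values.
After byte 1 (0xAF): reg=0xE8
After byte 2 (0x42): reg=0x5F
After byte 3 (0xF2): reg=0x4A
After byte 4 (0x41): reg=0x31
Register before byte 5: 0x31
After XOR with byte 0x07: 0x36

Answer: 0x6C 0xD8 0xB7 0x69 0xD2 0xA3 0x41 0x82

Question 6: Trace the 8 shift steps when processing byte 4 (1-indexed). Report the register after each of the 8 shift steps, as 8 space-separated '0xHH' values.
Answer: 0x16 0x2C 0x58 0xB0 0x67 0xCE 0x9B 0x31

Derivation:
After byte 1 (0xAF): reg=0xE8
After byte 2 (0x42): reg=0x5F
After byte 3 (0xF2): reg=0x4A
Register before byte 4: 0x4A
After XOR with byte 0x41: 0x0B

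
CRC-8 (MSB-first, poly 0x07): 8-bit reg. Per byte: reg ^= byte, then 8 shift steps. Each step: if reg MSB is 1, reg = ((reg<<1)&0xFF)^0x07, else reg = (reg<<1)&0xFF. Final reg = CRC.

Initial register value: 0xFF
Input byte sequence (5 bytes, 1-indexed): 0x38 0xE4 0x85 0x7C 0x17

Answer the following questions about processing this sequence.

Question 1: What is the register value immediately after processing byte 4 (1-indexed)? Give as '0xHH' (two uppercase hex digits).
After byte 1 (0x38): reg=0x5B
After byte 2 (0xE4): reg=0x34
After byte 3 (0x85): reg=0x1E
After byte 4 (0x7C): reg=0x29

Answer: 0x29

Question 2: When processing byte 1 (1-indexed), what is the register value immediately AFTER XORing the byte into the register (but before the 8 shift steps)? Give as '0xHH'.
Register before byte 1: 0xFF
Byte 1: 0x38
0xFF XOR 0x38 = 0xC7

Answer: 0xC7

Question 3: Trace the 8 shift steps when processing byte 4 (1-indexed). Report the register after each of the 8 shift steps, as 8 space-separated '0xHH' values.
After byte 1 (0x38): reg=0x5B
After byte 2 (0xE4): reg=0x34
After byte 3 (0x85): reg=0x1E
Register before byte 4: 0x1E
After XOR with byte 0x7C: 0x62

Answer: 0xC4 0x8F 0x19 0x32 0x64 0xC8 0x97 0x29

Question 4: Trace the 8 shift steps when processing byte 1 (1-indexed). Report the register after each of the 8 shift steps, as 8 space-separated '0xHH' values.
Answer: 0x89 0x15 0x2A 0x54 0xA8 0x57 0xAE 0x5B

Derivation:
Register before byte 1: 0xFF
After XOR with byte 0x38: 0xC7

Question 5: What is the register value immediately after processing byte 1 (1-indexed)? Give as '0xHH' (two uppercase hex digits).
After byte 1 (0x38): reg=0x5B

Answer: 0x5B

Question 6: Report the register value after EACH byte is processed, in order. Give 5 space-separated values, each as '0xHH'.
0x5B 0x34 0x1E 0x29 0xBA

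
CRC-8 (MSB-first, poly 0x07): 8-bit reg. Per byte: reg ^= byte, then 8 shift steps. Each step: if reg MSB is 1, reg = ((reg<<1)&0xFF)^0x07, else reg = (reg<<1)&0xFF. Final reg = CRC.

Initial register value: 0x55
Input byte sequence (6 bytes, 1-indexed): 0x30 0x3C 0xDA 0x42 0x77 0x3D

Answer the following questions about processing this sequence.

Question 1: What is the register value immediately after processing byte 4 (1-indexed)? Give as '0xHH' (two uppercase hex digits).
Answer: 0xF1

Derivation:
After byte 1 (0x30): reg=0x3C
After byte 2 (0x3C): reg=0x00
After byte 3 (0xDA): reg=0x08
After byte 4 (0x42): reg=0xF1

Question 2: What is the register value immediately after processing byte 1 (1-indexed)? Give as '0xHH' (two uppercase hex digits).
After byte 1 (0x30): reg=0x3C

Answer: 0x3C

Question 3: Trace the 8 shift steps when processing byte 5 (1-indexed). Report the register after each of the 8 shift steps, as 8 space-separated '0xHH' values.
Answer: 0x0B 0x16 0x2C 0x58 0xB0 0x67 0xCE 0x9B

Derivation:
After byte 1 (0x30): reg=0x3C
After byte 2 (0x3C): reg=0x00
After byte 3 (0xDA): reg=0x08
After byte 4 (0x42): reg=0xF1
Register before byte 5: 0xF1
After XOR with byte 0x77: 0x86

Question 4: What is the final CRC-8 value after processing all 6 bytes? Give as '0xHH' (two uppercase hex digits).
After byte 1 (0x30): reg=0x3C
After byte 2 (0x3C): reg=0x00
After byte 3 (0xDA): reg=0x08
After byte 4 (0x42): reg=0xF1
After byte 5 (0x77): reg=0x9B
After byte 6 (0x3D): reg=0x7B

Answer: 0x7B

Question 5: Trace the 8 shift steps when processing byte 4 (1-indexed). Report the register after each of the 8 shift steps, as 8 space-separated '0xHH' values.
After byte 1 (0x30): reg=0x3C
After byte 2 (0x3C): reg=0x00
After byte 3 (0xDA): reg=0x08
Register before byte 4: 0x08
After XOR with byte 0x42: 0x4A

Answer: 0x94 0x2F 0x5E 0xBC 0x7F 0xFE 0xFB 0xF1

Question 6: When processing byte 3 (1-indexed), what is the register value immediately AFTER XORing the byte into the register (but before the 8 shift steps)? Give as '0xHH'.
Register before byte 3: 0x00
Byte 3: 0xDA
0x00 XOR 0xDA = 0xDA

Answer: 0xDA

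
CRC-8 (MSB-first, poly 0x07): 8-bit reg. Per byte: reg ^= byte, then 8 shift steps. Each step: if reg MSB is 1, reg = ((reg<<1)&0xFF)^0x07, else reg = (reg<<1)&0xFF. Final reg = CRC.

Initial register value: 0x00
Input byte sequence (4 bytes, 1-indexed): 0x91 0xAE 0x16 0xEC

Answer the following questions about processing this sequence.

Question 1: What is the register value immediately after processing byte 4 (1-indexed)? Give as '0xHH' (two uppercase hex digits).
After byte 1 (0x91): reg=0xFE
After byte 2 (0xAE): reg=0xB7
After byte 3 (0x16): reg=0x6E
After byte 4 (0xEC): reg=0x87

Answer: 0x87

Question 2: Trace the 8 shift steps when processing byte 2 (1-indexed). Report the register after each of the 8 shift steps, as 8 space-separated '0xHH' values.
After byte 1 (0x91): reg=0xFE
Register before byte 2: 0xFE
After XOR with byte 0xAE: 0x50

Answer: 0xA0 0x47 0x8E 0x1B 0x36 0x6C 0xD8 0xB7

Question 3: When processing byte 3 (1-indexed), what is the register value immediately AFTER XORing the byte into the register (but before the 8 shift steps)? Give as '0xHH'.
Register before byte 3: 0xB7
Byte 3: 0x16
0xB7 XOR 0x16 = 0xA1

Answer: 0xA1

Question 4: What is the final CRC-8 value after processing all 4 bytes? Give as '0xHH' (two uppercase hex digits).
Answer: 0x87

Derivation:
After byte 1 (0x91): reg=0xFE
After byte 2 (0xAE): reg=0xB7
After byte 3 (0x16): reg=0x6E
After byte 4 (0xEC): reg=0x87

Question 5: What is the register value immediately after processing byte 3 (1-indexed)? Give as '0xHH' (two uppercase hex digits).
After byte 1 (0x91): reg=0xFE
After byte 2 (0xAE): reg=0xB7
After byte 3 (0x16): reg=0x6E

Answer: 0x6E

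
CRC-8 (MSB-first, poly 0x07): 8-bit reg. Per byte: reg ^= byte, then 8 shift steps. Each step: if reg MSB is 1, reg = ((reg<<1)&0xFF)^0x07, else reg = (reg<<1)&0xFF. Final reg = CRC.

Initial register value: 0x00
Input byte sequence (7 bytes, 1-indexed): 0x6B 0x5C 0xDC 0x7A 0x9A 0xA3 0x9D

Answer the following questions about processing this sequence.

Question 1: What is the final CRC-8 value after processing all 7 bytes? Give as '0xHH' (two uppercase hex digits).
Answer: 0xED

Derivation:
After byte 1 (0x6B): reg=0x16
After byte 2 (0x5C): reg=0xF1
After byte 3 (0xDC): reg=0xC3
After byte 4 (0x7A): reg=0x26
After byte 5 (0x9A): reg=0x3D
After byte 6 (0xA3): reg=0xD3
After byte 7 (0x9D): reg=0xED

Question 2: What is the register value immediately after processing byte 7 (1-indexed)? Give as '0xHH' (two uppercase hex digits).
After byte 1 (0x6B): reg=0x16
After byte 2 (0x5C): reg=0xF1
After byte 3 (0xDC): reg=0xC3
After byte 4 (0x7A): reg=0x26
After byte 5 (0x9A): reg=0x3D
After byte 6 (0xA3): reg=0xD3
After byte 7 (0x9D): reg=0xED

Answer: 0xED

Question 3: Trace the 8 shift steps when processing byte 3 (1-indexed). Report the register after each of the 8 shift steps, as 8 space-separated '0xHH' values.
Answer: 0x5A 0xB4 0x6F 0xDE 0xBB 0x71 0xE2 0xC3

Derivation:
After byte 1 (0x6B): reg=0x16
After byte 2 (0x5C): reg=0xF1
Register before byte 3: 0xF1
After XOR with byte 0xDC: 0x2D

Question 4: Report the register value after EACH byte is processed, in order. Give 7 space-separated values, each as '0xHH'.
0x16 0xF1 0xC3 0x26 0x3D 0xD3 0xED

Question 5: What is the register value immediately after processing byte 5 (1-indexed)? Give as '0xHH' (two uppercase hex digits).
Answer: 0x3D

Derivation:
After byte 1 (0x6B): reg=0x16
After byte 2 (0x5C): reg=0xF1
After byte 3 (0xDC): reg=0xC3
After byte 4 (0x7A): reg=0x26
After byte 5 (0x9A): reg=0x3D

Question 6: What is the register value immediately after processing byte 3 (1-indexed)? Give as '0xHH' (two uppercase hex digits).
After byte 1 (0x6B): reg=0x16
After byte 2 (0x5C): reg=0xF1
After byte 3 (0xDC): reg=0xC3

Answer: 0xC3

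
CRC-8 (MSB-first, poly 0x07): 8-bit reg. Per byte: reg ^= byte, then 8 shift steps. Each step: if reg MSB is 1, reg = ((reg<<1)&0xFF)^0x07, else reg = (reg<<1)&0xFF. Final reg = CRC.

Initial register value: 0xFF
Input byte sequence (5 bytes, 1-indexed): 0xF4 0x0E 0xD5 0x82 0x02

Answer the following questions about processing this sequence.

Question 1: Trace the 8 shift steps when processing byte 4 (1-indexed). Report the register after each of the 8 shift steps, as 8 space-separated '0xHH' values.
Answer: 0x3D 0x7A 0xF4 0xEF 0xD9 0xB5 0x6D 0xDA

Derivation:
After byte 1 (0xF4): reg=0x31
After byte 2 (0x0E): reg=0xBD
After byte 3 (0xD5): reg=0x1F
Register before byte 4: 0x1F
After XOR with byte 0x82: 0x9D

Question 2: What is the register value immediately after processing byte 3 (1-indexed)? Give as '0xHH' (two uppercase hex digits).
Answer: 0x1F

Derivation:
After byte 1 (0xF4): reg=0x31
After byte 2 (0x0E): reg=0xBD
After byte 3 (0xD5): reg=0x1F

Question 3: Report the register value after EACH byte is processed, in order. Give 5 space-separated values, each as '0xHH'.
0x31 0xBD 0x1F 0xDA 0x06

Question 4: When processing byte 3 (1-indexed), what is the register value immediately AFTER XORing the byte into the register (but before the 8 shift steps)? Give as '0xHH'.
Answer: 0x68

Derivation:
Register before byte 3: 0xBD
Byte 3: 0xD5
0xBD XOR 0xD5 = 0x68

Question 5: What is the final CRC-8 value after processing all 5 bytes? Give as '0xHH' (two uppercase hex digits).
Answer: 0x06

Derivation:
After byte 1 (0xF4): reg=0x31
After byte 2 (0x0E): reg=0xBD
After byte 3 (0xD5): reg=0x1F
After byte 4 (0x82): reg=0xDA
After byte 5 (0x02): reg=0x06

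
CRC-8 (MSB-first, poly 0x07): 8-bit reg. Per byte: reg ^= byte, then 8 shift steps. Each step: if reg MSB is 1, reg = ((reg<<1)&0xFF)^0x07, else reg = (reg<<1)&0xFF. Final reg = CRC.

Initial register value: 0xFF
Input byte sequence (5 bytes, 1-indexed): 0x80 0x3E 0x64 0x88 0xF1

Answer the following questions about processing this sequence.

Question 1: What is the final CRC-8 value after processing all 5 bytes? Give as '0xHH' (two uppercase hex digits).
Answer: 0x6A

Derivation:
After byte 1 (0x80): reg=0x7A
After byte 2 (0x3E): reg=0xDB
After byte 3 (0x64): reg=0x34
After byte 4 (0x88): reg=0x3D
After byte 5 (0xF1): reg=0x6A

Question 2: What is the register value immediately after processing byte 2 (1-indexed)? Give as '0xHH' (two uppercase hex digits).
After byte 1 (0x80): reg=0x7A
After byte 2 (0x3E): reg=0xDB

Answer: 0xDB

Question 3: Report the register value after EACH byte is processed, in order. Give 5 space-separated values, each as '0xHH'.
0x7A 0xDB 0x34 0x3D 0x6A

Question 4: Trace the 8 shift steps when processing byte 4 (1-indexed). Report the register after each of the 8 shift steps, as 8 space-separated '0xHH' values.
Answer: 0x7F 0xFE 0xFB 0xF1 0xE5 0xCD 0x9D 0x3D

Derivation:
After byte 1 (0x80): reg=0x7A
After byte 2 (0x3E): reg=0xDB
After byte 3 (0x64): reg=0x34
Register before byte 4: 0x34
After XOR with byte 0x88: 0xBC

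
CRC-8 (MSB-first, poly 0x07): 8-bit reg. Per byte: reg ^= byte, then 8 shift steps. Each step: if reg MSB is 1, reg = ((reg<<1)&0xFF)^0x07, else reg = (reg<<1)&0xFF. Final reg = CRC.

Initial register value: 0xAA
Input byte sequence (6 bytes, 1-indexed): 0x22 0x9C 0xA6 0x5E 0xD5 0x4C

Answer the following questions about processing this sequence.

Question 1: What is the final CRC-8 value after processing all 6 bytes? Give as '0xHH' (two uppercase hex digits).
Answer: 0x0B

Derivation:
After byte 1 (0x22): reg=0xB1
After byte 2 (0x9C): reg=0xC3
After byte 3 (0xA6): reg=0x3C
After byte 4 (0x5E): reg=0x29
After byte 5 (0xD5): reg=0xFA
After byte 6 (0x4C): reg=0x0B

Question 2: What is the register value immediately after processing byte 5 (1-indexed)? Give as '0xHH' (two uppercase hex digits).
After byte 1 (0x22): reg=0xB1
After byte 2 (0x9C): reg=0xC3
After byte 3 (0xA6): reg=0x3C
After byte 4 (0x5E): reg=0x29
After byte 5 (0xD5): reg=0xFA

Answer: 0xFA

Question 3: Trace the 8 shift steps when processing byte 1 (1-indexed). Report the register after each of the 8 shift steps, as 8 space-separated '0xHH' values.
Register before byte 1: 0xAA
After XOR with byte 0x22: 0x88

Answer: 0x17 0x2E 0x5C 0xB8 0x77 0xEE 0xDB 0xB1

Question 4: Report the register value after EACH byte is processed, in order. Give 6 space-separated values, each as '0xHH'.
0xB1 0xC3 0x3C 0x29 0xFA 0x0B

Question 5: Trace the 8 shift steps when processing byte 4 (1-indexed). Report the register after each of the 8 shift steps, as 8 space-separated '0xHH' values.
After byte 1 (0x22): reg=0xB1
After byte 2 (0x9C): reg=0xC3
After byte 3 (0xA6): reg=0x3C
Register before byte 4: 0x3C
After XOR with byte 0x5E: 0x62

Answer: 0xC4 0x8F 0x19 0x32 0x64 0xC8 0x97 0x29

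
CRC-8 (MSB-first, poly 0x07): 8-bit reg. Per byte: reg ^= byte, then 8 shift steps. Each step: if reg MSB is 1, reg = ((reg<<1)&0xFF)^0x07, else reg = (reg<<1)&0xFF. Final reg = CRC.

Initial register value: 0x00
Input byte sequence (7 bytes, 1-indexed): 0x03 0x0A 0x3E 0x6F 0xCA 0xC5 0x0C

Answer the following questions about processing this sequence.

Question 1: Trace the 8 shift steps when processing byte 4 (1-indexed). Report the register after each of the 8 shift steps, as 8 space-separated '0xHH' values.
Answer: 0xD3 0xA1 0x45 0x8A 0x13 0x26 0x4C 0x98

Derivation:
After byte 1 (0x03): reg=0x09
After byte 2 (0x0A): reg=0x09
After byte 3 (0x3E): reg=0x85
Register before byte 4: 0x85
After XOR with byte 0x6F: 0xEA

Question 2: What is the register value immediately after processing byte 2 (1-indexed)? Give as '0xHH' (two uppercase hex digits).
After byte 1 (0x03): reg=0x09
After byte 2 (0x0A): reg=0x09

Answer: 0x09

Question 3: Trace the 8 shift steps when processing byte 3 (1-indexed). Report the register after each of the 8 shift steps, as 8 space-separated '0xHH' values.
Answer: 0x6E 0xDC 0xBF 0x79 0xF2 0xE3 0xC1 0x85

Derivation:
After byte 1 (0x03): reg=0x09
After byte 2 (0x0A): reg=0x09
Register before byte 3: 0x09
After XOR with byte 0x3E: 0x37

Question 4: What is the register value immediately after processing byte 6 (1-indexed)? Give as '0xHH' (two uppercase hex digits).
Answer: 0x73

Derivation:
After byte 1 (0x03): reg=0x09
After byte 2 (0x0A): reg=0x09
After byte 3 (0x3E): reg=0x85
After byte 4 (0x6F): reg=0x98
After byte 5 (0xCA): reg=0xB9
After byte 6 (0xC5): reg=0x73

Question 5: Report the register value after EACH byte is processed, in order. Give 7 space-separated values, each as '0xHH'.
0x09 0x09 0x85 0x98 0xB9 0x73 0x7A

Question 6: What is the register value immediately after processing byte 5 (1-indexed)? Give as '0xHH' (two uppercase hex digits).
After byte 1 (0x03): reg=0x09
After byte 2 (0x0A): reg=0x09
After byte 3 (0x3E): reg=0x85
After byte 4 (0x6F): reg=0x98
After byte 5 (0xCA): reg=0xB9

Answer: 0xB9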